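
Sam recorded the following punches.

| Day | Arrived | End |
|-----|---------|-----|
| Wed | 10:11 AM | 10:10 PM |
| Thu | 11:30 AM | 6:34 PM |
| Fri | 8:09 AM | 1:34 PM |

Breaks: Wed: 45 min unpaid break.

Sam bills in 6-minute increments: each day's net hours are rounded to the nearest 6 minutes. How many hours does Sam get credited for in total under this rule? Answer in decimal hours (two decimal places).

23.70 hours

Wed: 10:11 AM–10:10 PM = 11 h 59 min − 45 min = 11 h 14 min → rounds to 11 h 12 min
Thu: 11:30 AM–6:34 PM = 7 h 4 min → rounds to 7 h 6 min
Fri: 8:09 AM–1:34 PM = 5 h 25 min → rounds to 5 h 24 min
Total credited: 23 h 42 min.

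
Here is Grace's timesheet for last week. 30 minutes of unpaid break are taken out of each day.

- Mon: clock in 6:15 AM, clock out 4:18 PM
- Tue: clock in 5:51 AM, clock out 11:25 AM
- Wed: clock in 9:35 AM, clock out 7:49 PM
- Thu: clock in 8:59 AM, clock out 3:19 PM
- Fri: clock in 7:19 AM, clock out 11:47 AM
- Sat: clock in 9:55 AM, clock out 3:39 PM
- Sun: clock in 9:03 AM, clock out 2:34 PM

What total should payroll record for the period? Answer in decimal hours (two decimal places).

Mon: 6:15 AM–4:18 PM = 10 h 3 min; less 30 min break → 9 h 33 min
Tue: 5:51 AM–11:25 AM = 5 h 34 min; less 30 min break → 5 h 4 min
Wed: 9:35 AM–7:49 PM = 10 h 14 min; less 30 min break → 9 h 44 min
Thu: 8:59 AM–3:19 PM = 6 h 20 min; less 30 min break → 5 h 50 min
Fri: 7:19 AM–11:47 AM = 4 h 28 min; less 30 min break → 3 h 58 min
Sat: 9:55 AM–3:39 PM = 5 h 44 min; less 30 min break → 5 h 14 min
Sun: 9:03 AM–2:34 PM = 5 h 31 min; less 30 min break → 5 h 1 min
Total: 9 h 33 min + 5 h 4 min + 9 h 44 min + 5 h 50 min + 3 h 58 min + 5 h 14 min + 5 h 1 min = 44 h 24 min.

44.40 hours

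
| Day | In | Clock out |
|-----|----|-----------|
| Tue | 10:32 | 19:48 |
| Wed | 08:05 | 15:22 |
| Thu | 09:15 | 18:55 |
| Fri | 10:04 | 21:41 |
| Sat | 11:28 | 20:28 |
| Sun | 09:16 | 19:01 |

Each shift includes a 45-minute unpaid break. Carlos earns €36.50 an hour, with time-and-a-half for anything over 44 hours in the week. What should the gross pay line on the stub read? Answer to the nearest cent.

€2048.56

Tue: 10:32–19:48 = 9 h 16 min; less 45 min break → 8 h 31 min
Wed: 08:05–15:22 = 7 h 17 min; less 45 min break → 6 h 32 min
Thu: 09:15–18:55 = 9 h 40 min; less 45 min break → 8 h 55 min
Fri: 10:04–21:41 = 11 h 37 min; less 45 min break → 10 h 52 min
Sat: 11:28–20:28 = 9 h 0 min; less 45 min break → 8 h 15 min
Sun: 09:16–19:01 = 9 h 45 min; less 45 min break → 9 h 0 min
Total worked: 52 h 5 min = 3125 min.
Regular 44 h 0 min = 2640 min at €36.50/h; overtime 8 h 5 min = 485 min at €54.75/h.
Pay = (2640 × €36.50 + 485 × €54.75) ÷ 60 = €2048.56.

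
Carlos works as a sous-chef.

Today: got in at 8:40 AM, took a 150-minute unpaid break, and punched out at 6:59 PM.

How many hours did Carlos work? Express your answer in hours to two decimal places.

Today: 8:40 AM–6:59 PM = 10 h 19 min; less 150 min break → 7 h 49 min

7.82 hours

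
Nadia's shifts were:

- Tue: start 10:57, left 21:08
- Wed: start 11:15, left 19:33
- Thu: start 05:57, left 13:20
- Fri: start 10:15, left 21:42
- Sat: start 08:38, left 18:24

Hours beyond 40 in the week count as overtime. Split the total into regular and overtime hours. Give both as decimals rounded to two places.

Regular 40.00 hours, overtime 7.08 hours

Tue: 10:57–21:08 = 10 h 11 min
Wed: 11:15–19:33 = 8 h 18 min
Thu: 05:57–13:20 = 7 h 23 min
Fri: 10:15–21:42 = 11 h 27 min
Sat: 08:38–18:24 = 9 h 46 min
Total worked: 47 h 5 min = 47.08 h.
Threshold 40 h → overtime 7 h 5 min, regular 40 h 0 min.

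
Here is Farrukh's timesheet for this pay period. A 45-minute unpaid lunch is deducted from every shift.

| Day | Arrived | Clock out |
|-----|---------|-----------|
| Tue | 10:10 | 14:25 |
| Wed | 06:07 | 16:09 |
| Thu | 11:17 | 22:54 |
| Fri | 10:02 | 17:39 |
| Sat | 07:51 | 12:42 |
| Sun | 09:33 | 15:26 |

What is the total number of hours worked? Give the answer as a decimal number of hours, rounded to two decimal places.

Tue: 10:10–14:25 = 4 h 15 min; less 45 min break → 3 h 30 min
Wed: 06:07–16:09 = 10 h 2 min; less 45 min break → 9 h 17 min
Thu: 11:17–22:54 = 11 h 37 min; less 45 min break → 10 h 52 min
Fri: 10:02–17:39 = 7 h 37 min; less 45 min break → 6 h 52 min
Sat: 07:51–12:42 = 4 h 51 min; less 45 min break → 4 h 6 min
Sun: 09:33–15:26 = 5 h 53 min; less 45 min break → 5 h 8 min
Total: 3 h 30 min + 9 h 17 min + 10 h 52 min + 6 h 52 min + 4 h 6 min + 5 h 8 min = 39 h 45 min.

39.75 hours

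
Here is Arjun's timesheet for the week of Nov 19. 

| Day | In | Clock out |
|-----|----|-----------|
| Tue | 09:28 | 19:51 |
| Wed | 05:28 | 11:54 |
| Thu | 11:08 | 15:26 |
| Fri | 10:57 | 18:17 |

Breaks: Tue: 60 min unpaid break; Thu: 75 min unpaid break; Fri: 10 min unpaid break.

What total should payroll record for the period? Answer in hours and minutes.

26 h 2 min

Tue: 09:28–19:51 = 10 h 23 min; less 60 min break → 9 h 23 min
Wed: 05:28–11:54 = 6 h 26 min
Thu: 11:08–15:26 = 4 h 18 min; less 75 min break → 3 h 3 min
Fri: 10:57–18:17 = 7 h 20 min; less 10 min break → 7 h 10 min
Total: 9 h 23 min + 6 h 26 min + 3 h 3 min + 7 h 10 min = 26 h 2 min.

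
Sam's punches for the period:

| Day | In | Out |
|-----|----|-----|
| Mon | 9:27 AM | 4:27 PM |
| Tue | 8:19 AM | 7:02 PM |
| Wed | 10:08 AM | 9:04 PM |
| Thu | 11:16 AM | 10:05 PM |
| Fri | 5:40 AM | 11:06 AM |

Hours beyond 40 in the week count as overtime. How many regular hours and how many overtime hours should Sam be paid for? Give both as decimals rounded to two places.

Mon: 9:27 AM–4:27 PM = 7 h 0 min
Tue: 8:19 AM–7:02 PM = 10 h 43 min
Wed: 10:08 AM–9:04 PM = 10 h 56 min
Thu: 11:16 AM–10:05 PM = 10 h 49 min
Fri: 5:40 AM–11:06 AM = 5 h 26 min
Total worked: 44 h 54 min = 44.90 h.
Threshold 40 h → overtime 4 h 54 min, regular 40 h 0 min.

Regular 40.00 hours, overtime 4.90 hours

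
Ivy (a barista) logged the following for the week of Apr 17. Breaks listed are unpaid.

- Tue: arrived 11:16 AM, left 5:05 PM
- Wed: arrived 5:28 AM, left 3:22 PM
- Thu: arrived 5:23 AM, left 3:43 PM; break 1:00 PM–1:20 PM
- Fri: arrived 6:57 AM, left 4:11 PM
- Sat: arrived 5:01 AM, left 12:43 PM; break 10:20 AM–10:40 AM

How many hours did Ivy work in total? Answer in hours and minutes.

Tue: 11:16 AM–5:05 PM = 5 h 49 min
Wed: 5:28 AM–3:22 PM = 9 h 54 min
Thu: 5:23 AM–3:43 PM = 10 h 20 min; less 20 min break → 10 h 0 min
Fri: 6:57 AM–4:11 PM = 9 h 14 min
Sat: 5:01 AM–12:43 PM = 7 h 42 min; less 20 min break → 7 h 22 min
Total: 5 h 49 min + 9 h 54 min + 10 h 0 min + 9 h 14 min + 7 h 22 min = 42 h 19 min.

42 h 19 min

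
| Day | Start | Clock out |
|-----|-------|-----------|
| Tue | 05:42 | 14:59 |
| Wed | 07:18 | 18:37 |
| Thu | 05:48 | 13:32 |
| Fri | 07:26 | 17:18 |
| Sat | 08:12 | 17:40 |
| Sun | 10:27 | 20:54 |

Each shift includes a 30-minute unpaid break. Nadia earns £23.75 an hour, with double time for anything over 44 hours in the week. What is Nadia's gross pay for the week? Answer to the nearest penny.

Tue: 05:42–14:59 = 9 h 17 min; less 30 min break → 8 h 47 min
Wed: 07:18–18:37 = 11 h 19 min; less 30 min break → 10 h 49 min
Thu: 05:48–13:32 = 7 h 44 min; less 30 min break → 7 h 14 min
Fri: 07:26–17:18 = 9 h 52 min; less 30 min break → 9 h 22 min
Sat: 08:12–17:40 = 9 h 28 min; less 30 min break → 8 h 58 min
Sun: 10:27–20:54 = 10 h 27 min; less 30 min break → 9 h 57 min
Total worked: 55 h 7 min = 3307 min.
Regular 44 h 0 min = 2640 min at £23.75/h; overtime 11 h 7 min = 667 min at £47.50/h.
Pay = (2640 × £23.75 + 667 × £47.50) ÷ 60 = £1573.04.

£1573.04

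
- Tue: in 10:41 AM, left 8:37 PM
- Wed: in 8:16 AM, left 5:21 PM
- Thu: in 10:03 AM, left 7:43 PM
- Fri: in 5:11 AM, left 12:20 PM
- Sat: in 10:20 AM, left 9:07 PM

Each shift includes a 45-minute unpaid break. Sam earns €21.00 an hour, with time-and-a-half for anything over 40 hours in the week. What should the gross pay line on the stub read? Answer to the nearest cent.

Tue: 10:41 AM–8:37 PM = 9 h 56 min; less 45 min break → 9 h 11 min
Wed: 8:16 AM–5:21 PM = 9 h 5 min; less 45 min break → 8 h 20 min
Thu: 10:03 AM–7:43 PM = 9 h 40 min; less 45 min break → 8 h 55 min
Fri: 5:11 AM–12:20 PM = 7 h 9 min; less 45 min break → 6 h 24 min
Sat: 10:20 AM–9:07 PM = 10 h 47 min; less 45 min break → 10 h 2 min
Total worked: 42 h 52 min = 2572 min.
Regular 40 h 0 min = 2400 min at €21.00/h; overtime 2 h 52 min = 172 min at €31.50/h.
Pay = (2400 × €21.00 + 172 × €31.50) ÷ 60 = €930.30.

€930.30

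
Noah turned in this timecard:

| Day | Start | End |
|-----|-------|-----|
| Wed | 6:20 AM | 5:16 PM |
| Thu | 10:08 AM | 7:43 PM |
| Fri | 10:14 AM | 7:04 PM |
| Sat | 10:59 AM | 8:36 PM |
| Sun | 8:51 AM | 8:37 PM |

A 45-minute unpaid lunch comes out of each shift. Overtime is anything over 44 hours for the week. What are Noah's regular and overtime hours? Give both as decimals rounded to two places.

Wed: 6:20 AM–5:16 PM = 10 h 56 min; less 45 min break → 10 h 11 min
Thu: 10:08 AM–7:43 PM = 9 h 35 min; less 45 min break → 8 h 50 min
Fri: 10:14 AM–7:04 PM = 8 h 50 min; less 45 min break → 8 h 5 min
Sat: 10:59 AM–8:36 PM = 9 h 37 min; less 45 min break → 8 h 52 min
Sun: 8:51 AM–8:37 PM = 11 h 46 min; less 45 min break → 11 h 1 min
Total worked: 46 h 59 min = 46.98 h.
Threshold 44 h → overtime 2 h 59 min, regular 44 h 0 min.

Regular 44.00 hours, overtime 2.98 hours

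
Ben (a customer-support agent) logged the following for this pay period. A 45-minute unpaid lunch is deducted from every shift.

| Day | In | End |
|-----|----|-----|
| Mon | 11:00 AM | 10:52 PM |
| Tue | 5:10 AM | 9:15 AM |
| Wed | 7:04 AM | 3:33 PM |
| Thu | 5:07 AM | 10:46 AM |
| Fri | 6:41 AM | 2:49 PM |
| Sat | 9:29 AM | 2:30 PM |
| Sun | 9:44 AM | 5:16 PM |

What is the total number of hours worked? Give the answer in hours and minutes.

45 h 31 min

Mon: 11:00 AM–10:52 PM = 11 h 52 min; less 45 min break → 11 h 7 min
Tue: 5:10 AM–9:15 AM = 4 h 5 min; less 45 min break → 3 h 20 min
Wed: 7:04 AM–3:33 PM = 8 h 29 min; less 45 min break → 7 h 44 min
Thu: 5:07 AM–10:46 AM = 5 h 39 min; less 45 min break → 4 h 54 min
Fri: 6:41 AM–2:49 PM = 8 h 8 min; less 45 min break → 7 h 23 min
Sat: 9:29 AM–2:30 PM = 5 h 1 min; less 45 min break → 4 h 16 min
Sun: 9:44 AM–5:16 PM = 7 h 32 min; less 45 min break → 6 h 47 min
Total: 11 h 7 min + 3 h 20 min + 7 h 44 min + 4 h 54 min + 7 h 23 min + 4 h 16 min + 6 h 47 min = 45 h 31 min.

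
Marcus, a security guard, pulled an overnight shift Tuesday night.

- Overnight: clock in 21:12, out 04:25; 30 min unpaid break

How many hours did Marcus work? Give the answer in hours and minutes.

6 h 43 min

Overnight: 21:12 → midnight = 2 h 48 min; midnight → 04:25 = 4 h 25 min; span 7 h 13 min; less 30 min break → 6 h 43 min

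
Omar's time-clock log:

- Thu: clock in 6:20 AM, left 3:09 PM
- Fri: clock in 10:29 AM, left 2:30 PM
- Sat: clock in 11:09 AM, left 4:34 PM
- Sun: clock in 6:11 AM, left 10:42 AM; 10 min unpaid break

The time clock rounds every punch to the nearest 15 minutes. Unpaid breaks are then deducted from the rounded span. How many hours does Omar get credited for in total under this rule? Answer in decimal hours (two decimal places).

Thu: in 6:20 AM→6:15 AM, out 3:09 PM→3:15 PM; 9 h 0 min
Fri: in 10:29 AM→10:30 AM, out 2:30 PM→2:30 PM; 4 h 0 min
Sat: in 11:09 AM→11:15 AM, out 4:34 PM→4:30 PM; 5 h 15 min
Sun: in 6:11 AM→6:15 AM, out 10:42 AM→10:45 AM; 4 h 30 min − 10 min = 4 h 20 min
Total credited: 22 h 35 min.

22.58 hours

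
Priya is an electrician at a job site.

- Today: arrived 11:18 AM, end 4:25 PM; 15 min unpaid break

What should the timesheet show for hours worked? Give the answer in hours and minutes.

4 h 52 min

Today: 11:18 AM–4:25 PM = 5 h 7 min; less 15 min break → 4 h 52 min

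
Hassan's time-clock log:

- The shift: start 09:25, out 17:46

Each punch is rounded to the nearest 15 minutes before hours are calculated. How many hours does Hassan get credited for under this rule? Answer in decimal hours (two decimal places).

8.25 hours

The shift: in 09:25→09:30, out 17:46→17:45; 8 h 15 min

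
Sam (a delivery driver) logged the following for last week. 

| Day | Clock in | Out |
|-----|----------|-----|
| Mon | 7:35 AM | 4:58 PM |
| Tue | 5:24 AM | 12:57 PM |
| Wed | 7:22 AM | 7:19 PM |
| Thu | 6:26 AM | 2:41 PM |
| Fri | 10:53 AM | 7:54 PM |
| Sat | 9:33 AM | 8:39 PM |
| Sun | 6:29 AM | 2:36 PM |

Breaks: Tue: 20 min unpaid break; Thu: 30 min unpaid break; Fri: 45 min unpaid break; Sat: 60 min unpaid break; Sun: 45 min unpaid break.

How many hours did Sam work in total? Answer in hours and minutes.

Mon: 7:35 AM–4:58 PM = 9 h 23 min
Tue: 5:24 AM–12:57 PM = 7 h 33 min; less 20 min break → 7 h 13 min
Wed: 7:22 AM–7:19 PM = 11 h 57 min
Thu: 6:26 AM–2:41 PM = 8 h 15 min; less 30 min break → 7 h 45 min
Fri: 10:53 AM–7:54 PM = 9 h 1 min; less 45 min break → 8 h 16 min
Sat: 9:33 AM–8:39 PM = 11 h 6 min; less 60 min break → 10 h 6 min
Sun: 6:29 AM–2:36 PM = 8 h 7 min; less 45 min break → 7 h 22 min
Total: 9 h 23 min + 7 h 13 min + 11 h 57 min + 7 h 45 min + 8 h 16 min + 10 h 6 min + 7 h 22 min = 62 h 2 min.

62 h 2 min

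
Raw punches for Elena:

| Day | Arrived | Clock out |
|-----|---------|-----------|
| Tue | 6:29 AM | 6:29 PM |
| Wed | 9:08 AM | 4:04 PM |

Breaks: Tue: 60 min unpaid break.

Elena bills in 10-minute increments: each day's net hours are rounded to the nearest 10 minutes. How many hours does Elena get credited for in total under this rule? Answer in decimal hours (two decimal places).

18.00 hours

Tue: 6:29 AM–6:29 PM = 12 h 0 min − 60 min = 11 h 0 min → rounds to 11 h 0 min
Wed: 9:08 AM–4:04 PM = 6 h 56 min → rounds to 7 h 0 min
Total credited: 18 h 0 min.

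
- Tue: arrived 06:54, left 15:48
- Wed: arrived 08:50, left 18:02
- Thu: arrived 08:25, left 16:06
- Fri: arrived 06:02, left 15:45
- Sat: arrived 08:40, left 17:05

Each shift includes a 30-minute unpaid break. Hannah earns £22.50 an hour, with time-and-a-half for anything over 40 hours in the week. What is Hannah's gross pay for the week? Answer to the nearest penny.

Tue: 06:54–15:48 = 8 h 54 min; less 30 min break → 8 h 24 min
Wed: 08:50–18:02 = 9 h 12 min; less 30 min break → 8 h 42 min
Thu: 08:25–16:06 = 7 h 41 min; less 30 min break → 7 h 11 min
Fri: 06:02–15:45 = 9 h 43 min; less 30 min break → 9 h 13 min
Sat: 08:40–17:05 = 8 h 25 min; less 30 min break → 7 h 55 min
Total worked: 41 h 25 min = 2485 min.
Regular 40 h 0 min = 2400 min at £22.50/h; overtime 1 h 25 min = 85 min at £33.75/h.
Pay = (2400 × £22.50 + 85 × £33.75) ÷ 60 = £947.81.

£947.81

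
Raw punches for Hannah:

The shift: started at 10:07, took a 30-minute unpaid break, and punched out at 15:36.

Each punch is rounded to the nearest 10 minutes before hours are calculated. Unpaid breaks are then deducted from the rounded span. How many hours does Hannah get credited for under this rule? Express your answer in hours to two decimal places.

The shift: in 10:07→10:10, out 15:36→15:40; 5 h 30 min − 30 min = 5 h 0 min

5.00 hours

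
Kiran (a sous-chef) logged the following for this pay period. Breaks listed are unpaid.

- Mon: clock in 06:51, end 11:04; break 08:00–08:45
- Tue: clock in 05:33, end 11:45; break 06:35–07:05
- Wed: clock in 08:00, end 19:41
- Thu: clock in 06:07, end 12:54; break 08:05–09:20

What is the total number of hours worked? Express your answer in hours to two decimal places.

26.38 hours

Mon: 06:51–11:04 = 4 h 13 min; less 45 min break → 3 h 28 min
Tue: 05:33–11:45 = 6 h 12 min; less 30 min break → 5 h 42 min
Wed: 08:00–19:41 = 11 h 41 min
Thu: 06:07–12:54 = 6 h 47 min; less 75 min break → 5 h 32 min
Total: 3 h 28 min + 5 h 42 min + 11 h 41 min + 5 h 32 min = 26 h 23 min.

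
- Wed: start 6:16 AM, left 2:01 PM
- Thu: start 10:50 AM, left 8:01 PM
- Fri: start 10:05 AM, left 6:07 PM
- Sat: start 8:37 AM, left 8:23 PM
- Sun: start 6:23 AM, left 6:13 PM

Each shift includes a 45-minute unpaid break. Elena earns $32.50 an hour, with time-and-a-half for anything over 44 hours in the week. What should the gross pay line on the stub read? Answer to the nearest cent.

$1469.81

Wed: 6:16 AM–2:01 PM = 7 h 45 min; less 45 min break → 7 h 0 min
Thu: 10:50 AM–8:01 PM = 9 h 11 min; less 45 min break → 8 h 26 min
Fri: 10:05 AM–6:07 PM = 8 h 2 min; less 45 min break → 7 h 17 min
Sat: 8:37 AM–8:23 PM = 11 h 46 min; less 45 min break → 11 h 1 min
Sun: 6:23 AM–6:13 PM = 11 h 50 min; less 45 min break → 11 h 5 min
Total worked: 44 h 49 min = 2689 min.
Regular 44 h 0 min = 2640 min at $32.50/h; overtime 0 h 49 min = 49 min at $48.75/h.
Pay = (2640 × $32.50 + 49 × $48.75) ÷ 60 = $1469.81.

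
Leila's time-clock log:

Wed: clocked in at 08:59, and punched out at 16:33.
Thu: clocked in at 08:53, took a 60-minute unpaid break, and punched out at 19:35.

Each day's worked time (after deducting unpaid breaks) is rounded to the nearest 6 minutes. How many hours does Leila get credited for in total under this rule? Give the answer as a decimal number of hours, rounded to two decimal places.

Wed: 08:59–16:33 = 7 h 34 min → rounds to 7 h 36 min
Thu: 08:53–19:35 = 10 h 42 min − 60 min = 9 h 42 min → rounds to 9 h 42 min
Total credited: 17 h 18 min.

17.30 hours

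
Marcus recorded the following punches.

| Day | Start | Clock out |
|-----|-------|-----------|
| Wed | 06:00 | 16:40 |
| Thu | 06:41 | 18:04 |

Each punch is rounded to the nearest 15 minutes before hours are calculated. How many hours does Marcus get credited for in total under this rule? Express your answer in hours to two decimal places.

Wed: in 06:00→06:00, out 16:40→16:45; 10 h 45 min
Thu: in 06:41→06:45, out 18:04→18:00; 11 h 15 min
Total credited: 22 h 0 min.

22.00 hours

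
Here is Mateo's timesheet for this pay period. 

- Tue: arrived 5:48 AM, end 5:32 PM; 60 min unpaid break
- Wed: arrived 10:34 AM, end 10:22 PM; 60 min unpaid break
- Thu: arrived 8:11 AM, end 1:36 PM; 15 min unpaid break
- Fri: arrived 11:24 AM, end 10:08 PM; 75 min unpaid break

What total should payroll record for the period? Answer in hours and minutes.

36 h 11 min

Tue: 5:48 AM–5:32 PM = 11 h 44 min; less 60 min break → 10 h 44 min
Wed: 10:34 AM–10:22 PM = 11 h 48 min; less 60 min break → 10 h 48 min
Thu: 8:11 AM–1:36 PM = 5 h 25 min; less 15 min break → 5 h 10 min
Fri: 11:24 AM–10:08 PM = 10 h 44 min; less 75 min break → 9 h 29 min
Total: 10 h 44 min + 10 h 48 min + 5 h 10 min + 9 h 29 min = 36 h 11 min.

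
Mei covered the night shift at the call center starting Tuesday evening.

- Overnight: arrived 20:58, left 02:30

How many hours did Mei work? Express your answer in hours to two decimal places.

5.53 hours

Overnight: 20:58 → midnight = 3 h 2 min; midnight → 02:30 = 2 h 30 min; span 5 h 32 min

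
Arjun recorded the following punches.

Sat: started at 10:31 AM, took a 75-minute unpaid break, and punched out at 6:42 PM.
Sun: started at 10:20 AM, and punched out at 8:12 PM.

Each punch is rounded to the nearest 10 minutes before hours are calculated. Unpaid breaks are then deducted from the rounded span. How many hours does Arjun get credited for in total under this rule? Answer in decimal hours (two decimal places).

Sat: in 10:31 AM→10:30 AM, out 6:42 PM→6:40 PM; 8 h 10 min − 75 min = 6 h 55 min
Sun: in 10:20 AM→10:20 AM, out 8:12 PM→8:10 PM; 9 h 50 min
Total credited: 16 h 45 min.

16.75 hours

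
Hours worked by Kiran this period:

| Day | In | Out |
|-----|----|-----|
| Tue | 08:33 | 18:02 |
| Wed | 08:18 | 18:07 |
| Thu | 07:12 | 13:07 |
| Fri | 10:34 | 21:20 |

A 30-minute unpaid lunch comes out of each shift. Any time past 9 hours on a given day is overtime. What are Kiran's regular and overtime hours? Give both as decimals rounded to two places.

Regular 32.40 hours, overtime 1.58 hours

Tue: 08:33–18:02 = 9 h 29 min; less 30 min break → 8 h 59 min
Wed: 08:18–18:07 = 9 h 49 min; less 30 min break → 9 h 19 min
Thu: 07:12–13:07 = 5 h 55 min; less 30 min break → 5 h 25 min
Fri: 10:34–21:20 = 10 h 46 min; less 30 min break → 10 h 16 min
Tue reg 8 h 59 min / OT 0 h 0 min; Wed reg 9 h 0 min / OT 0 h 19 min; Thu reg 5 h 25 min / OT 0 h 0 min; Fri reg 9 h 0 min / OT 1 h 16 min.
Totals: regular 32 h 24 min, overtime 1 h 35 min.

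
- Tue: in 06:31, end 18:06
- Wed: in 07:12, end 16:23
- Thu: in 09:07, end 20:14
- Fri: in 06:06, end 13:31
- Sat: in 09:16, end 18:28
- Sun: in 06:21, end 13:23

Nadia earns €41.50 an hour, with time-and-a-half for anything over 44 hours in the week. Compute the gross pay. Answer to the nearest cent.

€2543.95

Tue: 06:31–18:06 = 11 h 35 min
Wed: 07:12–16:23 = 9 h 11 min
Thu: 09:07–20:14 = 11 h 7 min
Fri: 06:06–13:31 = 7 h 25 min
Sat: 09:16–18:28 = 9 h 12 min
Sun: 06:21–13:23 = 7 h 2 min
Total worked: 55 h 32 min = 3332 min.
Regular 44 h 0 min = 2640 min at €41.50/h; overtime 11 h 32 min = 692 min at €62.25/h.
Pay = (2640 × €41.50 + 692 × €62.25) ÷ 60 = €2543.95.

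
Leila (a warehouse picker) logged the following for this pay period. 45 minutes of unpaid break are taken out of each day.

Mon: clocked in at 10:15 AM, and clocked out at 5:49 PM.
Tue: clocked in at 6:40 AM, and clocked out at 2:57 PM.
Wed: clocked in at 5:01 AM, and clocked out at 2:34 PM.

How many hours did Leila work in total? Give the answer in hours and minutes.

23 h 9 min

Mon: 10:15 AM–5:49 PM = 7 h 34 min; less 45 min break → 6 h 49 min
Tue: 6:40 AM–2:57 PM = 8 h 17 min; less 45 min break → 7 h 32 min
Wed: 5:01 AM–2:34 PM = 9 h 33 min; less 45 min break → 8 h 48 min
Total: 6 h 49 min + 7 h 32 min + 8 h 48 min = 23 h 9 min.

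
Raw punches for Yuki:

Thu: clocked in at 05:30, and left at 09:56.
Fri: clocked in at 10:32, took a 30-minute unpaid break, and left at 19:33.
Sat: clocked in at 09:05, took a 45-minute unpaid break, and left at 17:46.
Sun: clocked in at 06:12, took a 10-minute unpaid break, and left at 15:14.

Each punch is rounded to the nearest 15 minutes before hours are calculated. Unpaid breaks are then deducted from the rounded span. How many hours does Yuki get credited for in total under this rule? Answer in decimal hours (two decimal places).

29.83 hours

Thu: in 05:30→05:30, out 09:56→10:00; 4 h 30 min
Fri: in 10:32→10:30, out 19:33→19:30; 9 h 0 min − 30 min = 8 h 30 min
Sat: in 09:05→09:00, out 17:46→17:45; 8 h 45 min − 45 min = 8 h 0 min
Sun: in 06:12→06:15, out 15:14→15:15; 9 h 0 min − 10 min = 8 h 50 min
Total credited: 29 h 50 min.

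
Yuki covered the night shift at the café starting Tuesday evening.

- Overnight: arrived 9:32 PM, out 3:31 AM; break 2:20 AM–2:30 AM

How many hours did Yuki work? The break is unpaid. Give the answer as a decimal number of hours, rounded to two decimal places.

5.82 hours

Overnight: 9:32 PM → midnight = 2 h 28 min; midnight → 3:31 AM = 3 h 31 min; span 5 h 59 min; less 10 min break → 5 h 49 min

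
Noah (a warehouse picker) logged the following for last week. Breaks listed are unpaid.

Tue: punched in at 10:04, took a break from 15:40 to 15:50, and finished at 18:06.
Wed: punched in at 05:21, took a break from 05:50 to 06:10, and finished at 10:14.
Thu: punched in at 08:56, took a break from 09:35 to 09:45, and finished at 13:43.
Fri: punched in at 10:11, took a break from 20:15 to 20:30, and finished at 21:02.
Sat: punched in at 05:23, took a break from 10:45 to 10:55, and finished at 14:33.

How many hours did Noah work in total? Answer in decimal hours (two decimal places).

Tue: 10:04–18:06 = 8 h 2 min; less 10 min break → 7 h 52 min
Wed: 05:21–10:14 = 4 h 53 min; less 20 min break → 4 h 33 min
Thu: 08:56–13:43 = 4 h 47 min; less 10 min break → 4 h 37 min
Fri: 10:11–21:02 = 10 h 51 min; less 15 min break → 10 h 36 min
Sat: 05:23–14:33 = 9 h 10 min; less 10 min break → 9 h 0 min
Total: 7 h 52 min + 4 h 33 min + 4 h 37 min + 10 h 36 min + 9 h 0 min = 36 h 38 min.

36.63 hours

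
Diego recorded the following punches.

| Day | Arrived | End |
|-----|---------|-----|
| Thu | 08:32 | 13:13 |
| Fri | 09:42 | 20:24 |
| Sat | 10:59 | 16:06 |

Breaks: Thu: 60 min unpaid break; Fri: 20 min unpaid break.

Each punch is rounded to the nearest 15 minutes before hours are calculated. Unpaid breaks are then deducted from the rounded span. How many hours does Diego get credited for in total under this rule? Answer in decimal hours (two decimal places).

Thu: in 08:32→08:30, out 13:13→13:15; 4 h 45 min − 60 min = 3 h 45 min
Fri: in 09:42→09:45, out 20:24→20:30; 10 h 45 min − 20 min = 10 h 25 min
Sat: in 10:59→11:00, out 16:06→16:00; 5 h 0 min
Total credited: 19 h 10 min.

19.17 hours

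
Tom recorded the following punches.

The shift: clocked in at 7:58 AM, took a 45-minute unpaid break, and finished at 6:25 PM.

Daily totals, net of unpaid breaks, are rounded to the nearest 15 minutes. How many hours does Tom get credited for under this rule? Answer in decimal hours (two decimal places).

The shift: 7:58 AM–6:25 PM = 10 h 27 min − 45 min = 9 h 42 min → rounds to 9 h 45 min

9.75 hours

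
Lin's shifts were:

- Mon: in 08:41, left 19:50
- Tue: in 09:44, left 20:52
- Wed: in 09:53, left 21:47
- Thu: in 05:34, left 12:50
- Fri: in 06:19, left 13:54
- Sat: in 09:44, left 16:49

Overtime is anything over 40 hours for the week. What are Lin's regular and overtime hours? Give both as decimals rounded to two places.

Regular 40.00 hours, overtime 16.12 hours

Mon: 08:41–19:50 = 11 h 9 min
Tue: 09:44–20:52 = 11 h 8 min
Wed: 09:53–21:47 = 11 h 54 min
Thu: 05:34–12:50 = 7 h 16 min
Fri: 06:19–13:54 = 7 h 35 min
Sat: 09:44–16:49 = 7 h 5 min
Total worked: 56 h 7 min = 56.12 h.
Threshold 40 h → overtime 16 h 7 min, regular 40 h 0 min.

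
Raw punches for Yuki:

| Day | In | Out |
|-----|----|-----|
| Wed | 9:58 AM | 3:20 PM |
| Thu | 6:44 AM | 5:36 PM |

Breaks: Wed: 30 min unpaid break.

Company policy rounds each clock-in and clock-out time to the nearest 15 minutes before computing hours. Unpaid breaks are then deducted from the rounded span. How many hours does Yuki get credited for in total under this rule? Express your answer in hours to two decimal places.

15.50 hours

Wed: in 9:58 AM→10:00 AM, out 3:20 PM→3:15 PM; 5 h 15 min − 30 min = 4 h 45 min
Thu: in 6:44 AM→6:45 AM, out 5:36 PM→5:30 PM; 10 h 45 min
Total credited: 15 h 30 min.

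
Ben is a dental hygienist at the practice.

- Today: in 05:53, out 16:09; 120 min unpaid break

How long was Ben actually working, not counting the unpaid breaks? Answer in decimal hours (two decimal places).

Today: 05:53–16:09 = 10 h 16 min; less 120 min break → 8 h 16 min

8.27 hours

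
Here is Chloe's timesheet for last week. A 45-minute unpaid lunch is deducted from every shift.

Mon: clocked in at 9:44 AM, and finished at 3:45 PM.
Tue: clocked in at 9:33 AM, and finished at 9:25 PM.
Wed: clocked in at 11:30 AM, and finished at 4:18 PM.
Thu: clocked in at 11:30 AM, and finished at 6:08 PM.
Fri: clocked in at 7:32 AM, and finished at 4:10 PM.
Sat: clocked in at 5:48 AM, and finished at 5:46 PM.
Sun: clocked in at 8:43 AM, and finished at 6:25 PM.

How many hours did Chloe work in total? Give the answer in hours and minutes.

54 h 22 min

Mon: 9:44 AM–3:45 PM = 6 h 1 min; less 45 min break → 5 h 16 min
Tue: 9:33 AM–9:25 PM = 11 h 52 min; less 45 min break → 11 h 7 min
Wed: 11:30 AM–4:18 PM = 4 h 48 min; less 45 min break → 4 h 3 min
Thu: 11:30 AM–6:08 PM = 6 h 38 min; less 45 min break → 5 h 53 min
Fri: 7:32 AM–4:10 PM = 8 h 38 min; less 45 min break → 7 h 53 min
Sat: 5:48 AM–5:46 PM = 11 h 58 min; less 45 min break → 11 h 13 min
Sun: 8:43 AM–6:25 PM = 9 h 42 min; less 45 min break → 8 h 57 min
Total: 5 h 16 min + 11 h 7 min + 4 h 3 min + 5 h 53 min + 7 h 53 min + 11 h 13 min + 8 h 57 min = 54 h 22 min.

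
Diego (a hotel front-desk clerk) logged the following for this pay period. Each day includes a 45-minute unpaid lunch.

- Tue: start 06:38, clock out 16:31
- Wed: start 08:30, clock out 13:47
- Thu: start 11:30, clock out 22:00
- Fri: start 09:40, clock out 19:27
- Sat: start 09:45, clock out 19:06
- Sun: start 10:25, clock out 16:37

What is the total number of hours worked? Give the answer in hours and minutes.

46 h 30 min

Tue: 06:38–16:31 = 9 h 53 min; less 45 min break → 9 h 8 min
Wed: 08:30–13:47 = 5 h 17 min; less 45 min break → 4 h 32 min
Thu: 11:30–22:00 = 10 h 30 min; less 45 min break → 9 h 45 min
Fri: 09:40–19:27 = 9 h 47 min; less 45 min break → 9 h 2 min
Sat: 09:45–19:06 = 9 h 21 min; less 45 min break → 8 h 36 min
Sun: 10:25–16:37 = 6 h 12 min; less 45 min break → 5 h 27 min
Total: 9 h 8 min + 4 h 32 min + 9 h 45 min + 9 h 2 min + 8 h 36 min + 5 h 27 min = 46 h 30 min.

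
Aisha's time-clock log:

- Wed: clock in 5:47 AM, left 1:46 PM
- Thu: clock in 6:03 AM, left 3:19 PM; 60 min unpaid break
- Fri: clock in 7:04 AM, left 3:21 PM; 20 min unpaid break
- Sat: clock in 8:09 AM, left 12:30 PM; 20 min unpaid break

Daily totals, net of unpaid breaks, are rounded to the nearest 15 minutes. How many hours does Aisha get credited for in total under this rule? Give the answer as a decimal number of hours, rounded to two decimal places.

28.25 hours

Wed: 5:47 AM–1:46 PM = 7 h 59 min → rounds to 8 h 0 min
Thu: 6:03 AM–3:19 PM = 9 h 16 min − 60 min = 8 h 16 min → rounds to 8 h 15 min
Fri: 7:04 AM–3:21 PM = 8 h 17 min − 20 min = 7 h 57 min → rounds to 8 h 0 min
Sat: 8:09 AM–12:30 PM = 4 h 21 min − 20 min = 4 h 1 min → rounds to 4 h 0 min
Total credited: 28 h 15 min.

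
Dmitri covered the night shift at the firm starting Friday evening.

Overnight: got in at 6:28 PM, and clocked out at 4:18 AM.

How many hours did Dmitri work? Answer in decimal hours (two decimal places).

Overnight: 6:28 PM → midnight = 5 h 32 min; midnight → 4:18 AM = 4 h 18 min; span 9 h 50 min

9.83 hours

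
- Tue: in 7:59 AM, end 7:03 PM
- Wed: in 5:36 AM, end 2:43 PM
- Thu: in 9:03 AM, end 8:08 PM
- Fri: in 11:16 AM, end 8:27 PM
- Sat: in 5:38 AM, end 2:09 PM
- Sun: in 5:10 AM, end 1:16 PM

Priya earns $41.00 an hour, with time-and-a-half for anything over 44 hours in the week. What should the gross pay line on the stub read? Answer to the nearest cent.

Tue: 7:59 AM–7:03 PM = 11 h 4 min
Wed: 5:36 AM–2:43 PM = 9 h 7 min
Thu: 9:03 AM–8:08 PM = 11 h 5 min
Fri: 11:16 AM–8:27 PM = 9 h 11 min
Sat: 5:38 AM–2:09 PM = 8 h 31 min
Sun: 5:10 AM–1:16 PM = 8 h 6 min
Total worked: 57 h 4 min = 3424 min.
Regular 44 h 0 min = 2640 min at $41.00/h; overtime 13 h 4 min = 784 min at $61.50/h.
Pay = (2640 × $41.00 + 784 × $61.50) ÷ 60 = $2607.60.

$2607.60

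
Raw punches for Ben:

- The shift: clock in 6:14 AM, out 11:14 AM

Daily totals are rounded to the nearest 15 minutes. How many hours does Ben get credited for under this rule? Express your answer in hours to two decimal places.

5.00 hours

The shift: 6:14 AM–11:14 AM = 5 h 0 min → rounds to 5 h 0 min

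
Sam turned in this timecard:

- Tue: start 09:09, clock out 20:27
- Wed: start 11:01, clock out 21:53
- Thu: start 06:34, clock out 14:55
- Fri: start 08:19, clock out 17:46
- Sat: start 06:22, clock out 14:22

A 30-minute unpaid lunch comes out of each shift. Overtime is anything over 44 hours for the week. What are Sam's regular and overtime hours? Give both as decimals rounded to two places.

Tue: 09:09–20:27 = 11 h 18 min; less 30 min break → 10 h 48 min
Wed: 11:01–21:53 = 10 h 52 min; less 30 min break → 10 h 22 min
Thu: 06:34–14:55 = 8 h 21 min; less 30 min break → 7 h 51 min
Fri: 08:19–17:46 = 9 h 27 min; less 30 min break → 8 h 57 min
Sat: 06:22–14:22 = 8 h 0 min; less 30 min break → 7 h 30 min
Total worked: 45 h 28 min = 45.47 h.
Threshold 44 h → overtime 1 h 28 min, regular 44 h 0 min.

Regular 44.00 hours, overtime 1.47 hours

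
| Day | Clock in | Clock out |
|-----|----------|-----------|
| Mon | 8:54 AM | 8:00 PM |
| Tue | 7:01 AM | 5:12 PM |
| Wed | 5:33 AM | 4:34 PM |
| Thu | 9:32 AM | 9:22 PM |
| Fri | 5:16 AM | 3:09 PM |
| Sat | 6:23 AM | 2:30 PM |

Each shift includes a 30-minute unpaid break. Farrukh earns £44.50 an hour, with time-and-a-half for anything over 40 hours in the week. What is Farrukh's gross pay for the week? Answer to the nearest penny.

£3057.15

Mon: 8:54 AM–8:00 PM = 11 h 6 min; less 30 min break → 10 h 36 min
Tue: 7:01 AM–5:12 PM = 10 h 11 min; less 30 min break → 9 h 41 min
Wed: 5:33 AM–4:34 PM = 11 h 1 min; less 30 min break → 10 h 31 min
Thu: 9:32 AM–9:22 PM = 11 h 50 min; less 30 min break → 11 h 20 min
Fri: 5:16 AM–3:09 PM = 9 h 53 min; less 30 min break → 9 h 23 min
Sat: 6:23 AM–2:30 PM = 8 h 7 min; less 30 min break → 7 h 37 min
Total worked: 59 h 8 min = 3548 min.
Regular 40 h 0 min = 2400 min at £44.50/h; overtime 19 h 8 min = 1148 min at £66.75/h.
Pay = (2400 × £44.50 + 1148 × £66.75) ÷ 60 = £3057.15.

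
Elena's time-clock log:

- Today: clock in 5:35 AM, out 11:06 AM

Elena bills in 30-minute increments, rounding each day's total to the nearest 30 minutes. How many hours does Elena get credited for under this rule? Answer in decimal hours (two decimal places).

Today: 5:35 AM–11:06 AM = 5 h 31 min → rounds to 5 h 30 min

5.50 hours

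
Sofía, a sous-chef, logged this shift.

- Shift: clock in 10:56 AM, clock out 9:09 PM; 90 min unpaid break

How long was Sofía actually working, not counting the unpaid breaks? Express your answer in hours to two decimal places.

8.72 hours

Shift: 10:56 AM–9:09 PM = 10 h 13 min; less 90 min break → 8 h 43 min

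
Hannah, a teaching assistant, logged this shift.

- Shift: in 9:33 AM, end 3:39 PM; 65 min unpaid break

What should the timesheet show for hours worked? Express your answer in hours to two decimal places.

Shift: 9:33 AM–3:39 PM = 6 h 6 min; less 65 min break → 5 h 1 min

5.02 hours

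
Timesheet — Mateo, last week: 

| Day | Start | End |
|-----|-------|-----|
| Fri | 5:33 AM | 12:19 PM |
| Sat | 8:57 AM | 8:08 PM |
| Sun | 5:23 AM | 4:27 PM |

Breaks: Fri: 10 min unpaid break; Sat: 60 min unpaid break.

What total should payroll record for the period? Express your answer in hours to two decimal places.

27.85 hours

Fri: 5:33 AM–12:19 PM = 6 h 46 min; less 10 min break → 6 h 36 min
Sat: 8:57 AM–8:08 PM = 11 h 11 min; less 60 min break → 10 h 11 min
Sun: 5:23 AM–4:27 PM = 11 h 4 min
Total: 6 h 36 min + 10 h 11 min + 11 h 4 min = 27 h 51 min.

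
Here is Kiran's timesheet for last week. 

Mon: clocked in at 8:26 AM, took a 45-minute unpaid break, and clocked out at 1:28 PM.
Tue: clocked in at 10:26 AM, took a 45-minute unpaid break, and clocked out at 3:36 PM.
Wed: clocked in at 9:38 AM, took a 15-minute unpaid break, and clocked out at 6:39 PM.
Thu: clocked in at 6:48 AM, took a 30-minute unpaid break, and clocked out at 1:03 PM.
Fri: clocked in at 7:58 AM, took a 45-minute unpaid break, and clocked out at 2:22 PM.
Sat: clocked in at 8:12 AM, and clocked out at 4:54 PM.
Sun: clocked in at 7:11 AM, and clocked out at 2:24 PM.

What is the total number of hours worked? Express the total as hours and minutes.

Mon: 8:26 AM–1:28 PM = 5 h 2 min; less 45 min break → 4 h 17 min
Tue: 10:26 AM–3:36 PM = 5 h 10 min; less 45 min break → 4 h 25 min
Wed: 9:38 AM–6:39 PM = 9 h 1 min; less 15 min break → 8 h 46 min
Thu: 6:48 AM–1:03 PM = 6 h 15 min; less 30 min break → 5 h 45 min
Fri: 7:58 AM–2:22 PM = 6 h 24 min; less 45 min break → 5 h 39 min
Sat: 8:12 AM–4:54 PM = 8 h 42 min
Sun: 7:11 AM–2:24 PM = 7 h 13 min
Total: 4 h 17 min + 4 h 25 min + 8 h 46 min + 5 h 45 min + 5 h 39 min + 8 h 42 min + 7 h 13 min = 44 h 47 min.

44 h 47 min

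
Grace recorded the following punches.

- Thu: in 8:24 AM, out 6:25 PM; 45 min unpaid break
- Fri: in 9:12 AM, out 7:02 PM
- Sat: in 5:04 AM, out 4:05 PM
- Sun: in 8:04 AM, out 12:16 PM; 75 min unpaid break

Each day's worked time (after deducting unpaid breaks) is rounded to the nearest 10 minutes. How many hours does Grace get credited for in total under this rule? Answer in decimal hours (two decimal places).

Thu: 8:24 AM–6:25 PM = 10 h 1 min − 45 min = 9 h 16 min → rounds to 9 h 20 min
Fri: 9:12 AM–7:02 PM = 9 h 50 min → rounds to 9 h 50 min
Sat: 5:04 AM–4:05 PM = 11 h 1 min → rounds to 11 h 0 min
Sun: 8:04 AM–12:16 PM = 4 h 12 min − 75 min = 2 h 57 min → rounds to 3 h 0 min
Total credited: 33 h 10 min.

33.17 hours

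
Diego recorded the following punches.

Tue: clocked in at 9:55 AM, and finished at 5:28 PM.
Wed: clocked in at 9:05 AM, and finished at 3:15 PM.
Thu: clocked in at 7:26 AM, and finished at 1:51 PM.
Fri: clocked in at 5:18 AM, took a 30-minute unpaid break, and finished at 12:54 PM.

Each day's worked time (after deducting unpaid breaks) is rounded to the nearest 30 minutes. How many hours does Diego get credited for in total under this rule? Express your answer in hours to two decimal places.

27.00 hours

Tue: 9:55 AM–5:28 PM = 7 h 33 min → rounds to 7 h 30 min
Wed: 9:05 AM–3:15 PM = 6 h 10 min → rounds to 6 h 0 min
Thu: 7:26 AM–1:51 PM = 6 h 25 min → rounds to 6 h 30 min
Fri: 5:18 AM–12:54 PM = 7 h 36 min − 30 min = 7 h 6 min → rounds to 7 h 0 min
Total credited: 27 h 0 min.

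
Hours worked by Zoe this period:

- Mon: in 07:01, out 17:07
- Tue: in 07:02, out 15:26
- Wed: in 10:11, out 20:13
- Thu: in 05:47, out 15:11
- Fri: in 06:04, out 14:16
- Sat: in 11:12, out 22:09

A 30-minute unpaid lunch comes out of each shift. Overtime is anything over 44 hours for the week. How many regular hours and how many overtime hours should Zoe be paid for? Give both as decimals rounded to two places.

Regular 44.00 hours, overtime 10.08 hours

Mon: 07:01–17:07 = 10 h 6 min; less 30 min break → 9 h 36 min
Tue: 07:02–15:26 = 8 h 24 min; less 30 min break → 7 h 54 min
Wed: 10:11–20:13 = 10 h 2 min; less 30 min break → 9 h 32 min
Thu: 05:47–15:11 = 9 h 24 min; less 30 min break → 8 h 54 min
Fri: 06:04–14:16 = 8 h 12 min; less 30 min break → 7 h 42 min
Sat: 11:12–22:09 = 10 h 57 min; less 30 min break → 10 h 27 min
Total worked: 54 h 5 min = 54.08 h.
Threshold 44 h → overtime 10 h 5 min, regular 44 h 0 min.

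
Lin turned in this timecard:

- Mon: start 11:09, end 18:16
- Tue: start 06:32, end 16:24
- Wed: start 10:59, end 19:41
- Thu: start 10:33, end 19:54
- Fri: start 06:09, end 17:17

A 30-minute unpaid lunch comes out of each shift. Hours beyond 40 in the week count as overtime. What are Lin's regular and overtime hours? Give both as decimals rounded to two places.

Mon: 11:09–18:16 = 7 h 7 min; less 30 min break → 6 h 37 min
Tue: 06:32–16:24 = 9 h 52 min; less 30 min break → 9 h 22 min
Wed: 10:59–19:41 = 8 h 42 min; less 30 min break → 8 h 12 min
Thu: 10:33–19:54 = 9 h 21 min; less 30 min break → 8 h 51 min
Fri: 06:09–17:17 = 11 h 8 min; less 30 min break → 10 h 38 min
Total worked: 43 h 40 min = 43.67 h.
Threshold 40 h → overtime 3 h 40 min, regular 40 h 0 min.

Regular 40.00 hours, overtime 3.67 hours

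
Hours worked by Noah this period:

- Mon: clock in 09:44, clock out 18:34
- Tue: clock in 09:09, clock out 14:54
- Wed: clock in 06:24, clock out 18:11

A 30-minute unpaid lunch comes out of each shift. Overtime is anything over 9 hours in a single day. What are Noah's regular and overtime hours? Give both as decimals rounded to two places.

Regular 22.58 hours, overtime 2.28 hours

Mon: 09:44–18:34 = 8 h 50 min; less 30 min break → 8 h 20 min
Tue: 09:09–14:54 = 5 h 45 min; less 30 min break → 5 h 15 min
Wed: 06:24–18:11 = 11 h 47 min; less 30 min break → 11 h 17 min
Mon reg 8 h 20 min / OT 0 h 0 min; Tue reg 5 h 15 min / OT 0 h 0 min; Wed reg 9 h 0 min / OT 2 h 17 min.
Totals: regular 22 h 35 min, overtime 2 h 17 min.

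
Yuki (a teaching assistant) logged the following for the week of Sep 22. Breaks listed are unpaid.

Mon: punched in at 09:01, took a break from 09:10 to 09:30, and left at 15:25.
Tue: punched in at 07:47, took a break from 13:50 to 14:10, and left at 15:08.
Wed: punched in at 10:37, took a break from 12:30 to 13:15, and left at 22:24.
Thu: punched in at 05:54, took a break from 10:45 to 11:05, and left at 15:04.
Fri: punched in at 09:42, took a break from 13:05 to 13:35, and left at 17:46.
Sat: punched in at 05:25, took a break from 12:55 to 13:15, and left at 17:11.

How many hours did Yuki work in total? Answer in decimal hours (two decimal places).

51.95 hours

Mon: 09:01–15:25 = 6 h 24 min; less 20 min break → 6 h 4 min
Tue: 07:47–15:08 = 7 h 21 min; less 20 min break → 7 h 1 min
Wed: 10:37–22:24 = 11 h 47 min; less 45 min break → 11 h 2 min
Thu: 05:54–15:04 = 9 h 10 min; less 20 min break → 8 h 50 min
Fri: 09:42–17:46 = 8 h 4 min; less 30 min break → 7 h 34 min
Sat: 05:25–17:11 = 11 h 46 min; less 20 min break → 11 h 26 min
Total: 6 h 4 min + 7 h 1 min + 11 h 2 min + 8 h 50 min + 7 h 34 min + 11 h 26 min = 51 h 57 min.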